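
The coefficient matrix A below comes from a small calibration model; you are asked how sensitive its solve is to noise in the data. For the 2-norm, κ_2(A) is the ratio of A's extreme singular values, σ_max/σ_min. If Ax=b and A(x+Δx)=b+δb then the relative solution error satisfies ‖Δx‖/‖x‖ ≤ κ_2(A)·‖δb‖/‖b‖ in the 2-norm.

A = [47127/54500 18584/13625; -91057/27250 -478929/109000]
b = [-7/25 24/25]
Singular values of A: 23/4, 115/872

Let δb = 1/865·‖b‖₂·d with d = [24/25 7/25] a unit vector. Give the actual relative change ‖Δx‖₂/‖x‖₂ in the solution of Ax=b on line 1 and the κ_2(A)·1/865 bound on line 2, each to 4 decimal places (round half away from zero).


0.0504
0.0504

largest singular value 23/4, smallest 115/872
κ = σ_max/σ_min = (23/4)/(115/872) = 43.6000
κ_2(A)·‖δb‖/‖b‖ = 0.0504
solve Ax = b  →  x = [-0.1043 -0.1391]
‖b‖₂ = 1.0000 and ‖x‖₂ = 0.1739
δb = ε·‖b‖·d = [0.0011 0.0003]; solving A·Δx = δb gives ‖Δx‖ = 0.0088
dividing the unrounded norms, ‖Δx‖/‖x‖ = 0.0504
tightness: 0.0504 against a bound of 0.0504; the bound is attained (ratio 1)


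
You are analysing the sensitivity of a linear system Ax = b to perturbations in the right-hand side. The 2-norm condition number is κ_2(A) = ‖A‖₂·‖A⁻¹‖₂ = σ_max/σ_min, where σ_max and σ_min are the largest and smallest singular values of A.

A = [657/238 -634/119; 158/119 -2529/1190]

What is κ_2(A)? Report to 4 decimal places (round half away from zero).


form AᵀA = [31265/3332 -73008/4165; -73008/4165 2740673/83300] with trace 103597/2450 and determinant 28561/19600
eigenvalues of AᵀA: λ = (tr ± √(tr²−4·det))/2 = 169/4, 169/4900
so κ_2 = √((169/4) / (169/4900)) = 35.0000

35.0000


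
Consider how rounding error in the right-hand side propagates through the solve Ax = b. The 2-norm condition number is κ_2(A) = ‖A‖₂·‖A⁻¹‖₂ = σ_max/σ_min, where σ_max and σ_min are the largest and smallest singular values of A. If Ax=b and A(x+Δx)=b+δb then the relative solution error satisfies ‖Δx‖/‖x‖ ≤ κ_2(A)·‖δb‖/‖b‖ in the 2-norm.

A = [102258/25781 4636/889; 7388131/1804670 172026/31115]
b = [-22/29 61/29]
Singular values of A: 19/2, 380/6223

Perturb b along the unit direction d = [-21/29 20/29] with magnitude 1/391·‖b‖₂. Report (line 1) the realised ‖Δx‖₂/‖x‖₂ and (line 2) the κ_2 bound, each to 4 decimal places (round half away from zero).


σ_max = 19/2, σ_min = 380/6223
κ_2(A) = (19/2) / (380/6223) = 155.5750
bound on ‖Δx‖/‖x‖: κ·ε = 155.5750·1/391 = 0.3979
solve Ax = b  →  x = [-26.1389 19.7358]
‖b‖ = 2.2361, ‖x‖ = 32.7528
δb = ε·‖b‖·d = [-0.0041 0.0039]; solving A·Δx = δb gives ‖Δx‖ = 0.0937
relative error = 0.0029
realised/bound (from unrounded values) ≈ 0.0072

0.0029
0.3979


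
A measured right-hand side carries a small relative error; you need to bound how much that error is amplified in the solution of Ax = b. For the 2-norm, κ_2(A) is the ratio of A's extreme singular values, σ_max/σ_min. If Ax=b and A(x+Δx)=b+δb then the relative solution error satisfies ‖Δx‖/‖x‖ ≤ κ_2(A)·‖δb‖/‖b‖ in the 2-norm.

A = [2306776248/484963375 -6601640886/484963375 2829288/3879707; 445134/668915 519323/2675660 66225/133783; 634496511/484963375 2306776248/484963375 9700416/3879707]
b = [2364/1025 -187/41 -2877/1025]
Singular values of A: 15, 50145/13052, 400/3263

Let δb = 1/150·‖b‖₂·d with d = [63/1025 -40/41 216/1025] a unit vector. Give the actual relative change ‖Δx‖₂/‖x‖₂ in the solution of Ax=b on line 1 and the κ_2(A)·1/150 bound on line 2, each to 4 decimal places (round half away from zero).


largest singular value 15, smallest 400/3263
κ = σ_max/σ_min = 15/(400/3263) = 122.3625
bound on ‖Δx‖/‖x‖: κ·ε = 122.3625·1/150 = 0.8158
solve Ax = b  →  x = [-22.0901 -6.6513 23.0901]
2-norm of b is 5.8310; of x, 32.6400
δb = ε·‖b‖·d = [0.0024 -0.0379 0.0082]; solving A·Δx = δb gives ‖Δx‖ = 0.3171
relative error = 0.0097
tightness: 0.0097 against a bound of 0.8158 (unrounded ratio ≈ 0.0119)

0.0097
0.8158


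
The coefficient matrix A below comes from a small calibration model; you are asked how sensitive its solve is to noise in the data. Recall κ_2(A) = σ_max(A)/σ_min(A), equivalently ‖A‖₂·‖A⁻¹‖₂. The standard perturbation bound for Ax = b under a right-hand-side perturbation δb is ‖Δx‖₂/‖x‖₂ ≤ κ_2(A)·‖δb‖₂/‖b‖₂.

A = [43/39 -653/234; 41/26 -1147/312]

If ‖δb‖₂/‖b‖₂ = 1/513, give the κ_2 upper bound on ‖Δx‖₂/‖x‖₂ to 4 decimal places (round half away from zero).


0.1404

AᵀA = [22525/6084 -647875/73008; -647875/73008 18663025/876096]; tr = 129625/5184, det = 625/5184
λ_max, λ_min = (129625/5184 ± √16789680625/26873856)/2 = 25, 25/5184
κ = σ_max/σ_min = 5/(5/72) = 72.0000
bound on ‖Δx‖/‖x‖: κ·ε = 72.0000·1/513 = 0.1404


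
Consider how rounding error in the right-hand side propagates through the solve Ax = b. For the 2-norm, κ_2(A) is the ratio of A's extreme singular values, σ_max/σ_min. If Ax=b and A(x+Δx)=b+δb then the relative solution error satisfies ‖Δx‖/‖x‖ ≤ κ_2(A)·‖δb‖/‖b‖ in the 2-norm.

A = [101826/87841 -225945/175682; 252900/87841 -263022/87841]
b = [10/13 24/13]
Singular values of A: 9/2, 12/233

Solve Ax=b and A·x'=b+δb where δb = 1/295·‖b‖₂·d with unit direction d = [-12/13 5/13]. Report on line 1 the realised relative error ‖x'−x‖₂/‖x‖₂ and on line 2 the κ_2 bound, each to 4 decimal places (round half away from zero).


0.2962
0.2962

σ_max = 9/2, σ_min = 12/233
condition number: (9/2) ÷ (12/233) = 87.3750
bound on ‖Δx‖/‖x‖: κ·ε = 87.3750·1/295 = 0.2962
solve Ax = b  →  x = [0.3065 -0.3218]
‖b‖ = 2.0000, ‖x‖ = 0.4444
δb = ε·‖b‖·d = [-0.0063 0.0026]; solving A·Δx = δb gives ‖Δx‖ = 0.1316
dividing the unrounded norms, ‖Δx‖/‖x‖ = 0.2962
so the bound is sharp here: realised error equals the bound


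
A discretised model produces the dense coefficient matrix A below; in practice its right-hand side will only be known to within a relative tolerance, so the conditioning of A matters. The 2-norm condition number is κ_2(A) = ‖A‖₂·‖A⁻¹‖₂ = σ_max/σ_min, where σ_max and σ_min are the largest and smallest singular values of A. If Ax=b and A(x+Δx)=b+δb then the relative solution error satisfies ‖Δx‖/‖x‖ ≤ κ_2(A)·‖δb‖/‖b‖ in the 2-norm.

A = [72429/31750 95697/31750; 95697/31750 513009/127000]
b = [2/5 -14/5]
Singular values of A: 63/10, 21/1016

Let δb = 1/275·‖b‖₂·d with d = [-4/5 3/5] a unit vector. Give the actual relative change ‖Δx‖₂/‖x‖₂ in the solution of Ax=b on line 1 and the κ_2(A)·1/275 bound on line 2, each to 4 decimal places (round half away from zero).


0.0051
1.1084

largest singular value 63/10, smallest 21/1016
κ_2(A) = (63/10) / (21/1016) = 304.8000
κ_2(A)·‖δb‖/‖b‖ = 1.1084
solve Ax = b  →  x = [77.2190 -58.3111]
2-norm of b is 2.8284; of x, 96.7624
re-solving with b+δb shifts x by Δx of norm 0.4976
relative error = 0.0051
so the bound overstates the realised error by a factor of ≈ 215.5273 (computed from the unrounded values)


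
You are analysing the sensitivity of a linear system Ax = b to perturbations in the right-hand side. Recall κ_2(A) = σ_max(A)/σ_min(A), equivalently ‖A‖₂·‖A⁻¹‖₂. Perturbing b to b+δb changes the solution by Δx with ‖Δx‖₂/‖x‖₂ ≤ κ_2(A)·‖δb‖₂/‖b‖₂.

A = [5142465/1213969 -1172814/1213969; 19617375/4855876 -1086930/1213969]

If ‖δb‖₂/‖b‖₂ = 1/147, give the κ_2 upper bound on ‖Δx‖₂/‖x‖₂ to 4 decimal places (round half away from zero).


2.2226

AᵀA = [960714081225/28037493136 -27019817595/3504686642; -27019817595/3504686642 3040320456/1752343321]; tr = 600451641/16679056, det = 50625/4169764
eigenvalues of AᵀA: λ = (tr ± √(tr²−4·det))/2 = 36, 5625/16679056
κ_2(A) = √(λ_max/λ_min) = √(36 / (5625/16679056)) = 326.7200
worst-case relative error ≤ 326.7200 × 1/147 = 2.2226


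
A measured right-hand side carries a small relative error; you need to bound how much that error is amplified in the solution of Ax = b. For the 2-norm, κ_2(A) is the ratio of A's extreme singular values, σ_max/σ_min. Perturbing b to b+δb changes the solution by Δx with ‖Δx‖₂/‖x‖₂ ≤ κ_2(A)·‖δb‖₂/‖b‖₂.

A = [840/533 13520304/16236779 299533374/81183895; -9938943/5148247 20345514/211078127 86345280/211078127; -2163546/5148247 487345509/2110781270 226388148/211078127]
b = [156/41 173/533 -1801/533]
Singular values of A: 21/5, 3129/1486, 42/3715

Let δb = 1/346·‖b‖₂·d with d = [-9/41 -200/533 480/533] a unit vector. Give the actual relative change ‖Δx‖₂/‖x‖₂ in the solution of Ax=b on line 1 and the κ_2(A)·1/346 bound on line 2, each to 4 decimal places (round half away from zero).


σ_max = 21/5, σ_min = 42/3715
κ_2(A) = (21/5) / (42/3715) = 371.5000
perturbation bound = 371.5000·1/346 = 1.0737
solve Ax = b  →  x = [0.7131 345.2847 -77.2004]
2-norm of b is 5.0990; of x, 353.8106
with δb = [-0.0032 -0.0055 0.0133], A·Δx = δb → ‖Δx‖ = 1.3035
realised ‖Δx‖/‖x‖ = 0.0037
tightness: 0.0037 against a bound of 1.0737 (unrounded ratio ≈ 0.0034)

0.0037
1.0737


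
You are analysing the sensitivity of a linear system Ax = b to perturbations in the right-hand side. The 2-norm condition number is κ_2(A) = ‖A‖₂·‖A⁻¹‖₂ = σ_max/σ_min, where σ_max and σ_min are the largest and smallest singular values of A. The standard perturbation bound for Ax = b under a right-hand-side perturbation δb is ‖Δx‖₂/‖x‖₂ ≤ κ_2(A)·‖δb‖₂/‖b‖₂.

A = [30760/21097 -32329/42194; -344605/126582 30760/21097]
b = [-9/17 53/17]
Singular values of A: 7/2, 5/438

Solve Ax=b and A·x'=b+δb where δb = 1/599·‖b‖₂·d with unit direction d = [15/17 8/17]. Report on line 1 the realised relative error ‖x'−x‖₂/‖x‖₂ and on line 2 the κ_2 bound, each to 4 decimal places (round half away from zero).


from the listed singular values, σ₁ = 7/2, σ_n = 5/438
condition number: (7/2) ÷ (5/438) = 306.6000
bound on ‖Δx‖/‖x‖: κ·ε = 306.6000·1/599 = 0.5119
solve Ax = b  →  x = [40.4672 77.6975]
‖b‖ = 3.1623, ‖x‖ = 87.6042
Δx = A⁻¹·δb where δb = 1/599·3.1623·d; ‖Δx‖ = 0.4625
realised ‖Δx‖/‖x‖ = 0.0053
tightness: 0.0053 against a bound of 0.5119 (unrounded ratio ≈ 0.0103)

0.0053
0.5119


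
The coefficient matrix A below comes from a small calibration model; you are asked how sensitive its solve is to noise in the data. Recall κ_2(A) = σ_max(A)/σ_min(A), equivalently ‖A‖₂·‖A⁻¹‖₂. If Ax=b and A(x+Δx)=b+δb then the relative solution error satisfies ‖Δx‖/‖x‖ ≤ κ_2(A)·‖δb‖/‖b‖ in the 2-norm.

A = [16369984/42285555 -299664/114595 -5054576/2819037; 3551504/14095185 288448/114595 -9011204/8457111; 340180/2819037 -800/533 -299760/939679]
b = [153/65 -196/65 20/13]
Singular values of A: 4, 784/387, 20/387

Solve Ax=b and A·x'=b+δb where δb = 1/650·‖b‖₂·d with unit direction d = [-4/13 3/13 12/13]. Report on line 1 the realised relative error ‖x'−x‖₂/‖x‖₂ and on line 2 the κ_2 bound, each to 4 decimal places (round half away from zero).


largest singular value 4, smallest 20/387
κ = σ_max/σ_min = 4/(20/387) = 77.4000
worst-case relative error ≤ 77.4000 × 1/650 = 0.1191
solve Ax = b  →  x = [-0.0575 -1.0840 0.2557]
‖b‖ = 4.1231, ‖x‖ = 1.1152
with δb = [-0.0020 0.0015 0.0059], A·Δx = δb → ‖Δx‖ = 0.1227
realised ‖Δx‖/‖x‖ = 0.1101
so the bound overstates the realised error by a factor of ≈ 1.0819 (computed from the unrounded values)

0.1101
0.1191


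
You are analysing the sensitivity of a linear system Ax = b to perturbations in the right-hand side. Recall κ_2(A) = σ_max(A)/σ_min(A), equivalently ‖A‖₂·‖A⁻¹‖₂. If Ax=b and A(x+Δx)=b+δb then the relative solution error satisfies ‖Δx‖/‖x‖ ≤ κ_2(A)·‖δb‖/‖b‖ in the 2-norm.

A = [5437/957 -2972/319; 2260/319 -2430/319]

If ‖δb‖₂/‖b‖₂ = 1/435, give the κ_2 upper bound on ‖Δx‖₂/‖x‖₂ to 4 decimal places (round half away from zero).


0.0228

AᵀA = [89809/1089 -38804/363; -38804/363 17524/121]; tr = 247525/1089, det = 62500/121
eigenvalues of AᵀA: λ = (tr ± √(tr²−4·det))/2 = 225, 2500/1089
so κ_2 = √(225 / (2500/1089)) = 9.9000
bound on ‖Δx‖/‖x‖: κ·ε = 9.9000·1/435 = 0.0228


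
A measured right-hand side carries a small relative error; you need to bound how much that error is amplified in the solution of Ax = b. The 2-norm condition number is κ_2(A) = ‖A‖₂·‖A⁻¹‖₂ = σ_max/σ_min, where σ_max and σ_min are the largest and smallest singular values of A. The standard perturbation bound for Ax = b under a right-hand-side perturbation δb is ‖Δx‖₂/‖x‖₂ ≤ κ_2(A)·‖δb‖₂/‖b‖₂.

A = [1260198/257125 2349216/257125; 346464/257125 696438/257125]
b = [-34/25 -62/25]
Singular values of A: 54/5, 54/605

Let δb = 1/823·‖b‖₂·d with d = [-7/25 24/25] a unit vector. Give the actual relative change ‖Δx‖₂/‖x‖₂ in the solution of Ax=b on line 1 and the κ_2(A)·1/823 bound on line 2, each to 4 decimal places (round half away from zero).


0.0017
0.1470

σ_max = 54/5, σ_min = 54/605
κ = σ_max/σ_min = (54/5)/(54/605) = 121.0000
bound on ‖Δx‖/‖x‖: κ·ε = 121.0000·1/823 = 0.1470
solve Ax = b  →  x = [19.6841 -10.7081]
2-norm of b is 2.8284; of x, 22.4082
re-solving with b+δb shifts x by Δx of norm 0.0385
realised ‖Δx‖/‖x‖ = 0.0017
so the bound overstates the realised error by a factor of ≈ 85.5628 (computed from the unrounded values)


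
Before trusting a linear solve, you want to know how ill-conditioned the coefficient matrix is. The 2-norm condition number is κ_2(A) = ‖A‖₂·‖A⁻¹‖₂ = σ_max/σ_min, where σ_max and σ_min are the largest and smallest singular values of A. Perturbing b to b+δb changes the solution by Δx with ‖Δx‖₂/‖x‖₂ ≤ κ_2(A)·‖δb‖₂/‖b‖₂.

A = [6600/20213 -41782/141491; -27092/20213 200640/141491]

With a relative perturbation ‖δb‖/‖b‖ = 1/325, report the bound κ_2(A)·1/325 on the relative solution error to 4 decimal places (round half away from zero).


0.1831

M = AᵀA = [462544/243049 -3397680/1701343; -3397680/1701343 24986404/11909401]. tr(M)=56660/14161, det(M)=64/14161
solving λ² − 56660/14161·λ + 64/14161 = 0 gives λ = 4, 16/14161
σ_max=√4=2, σ_min=√(16/14161)=(4/119) → κ = 59.5000
perturbation bound = 59.5000·1/325 = 0.1831


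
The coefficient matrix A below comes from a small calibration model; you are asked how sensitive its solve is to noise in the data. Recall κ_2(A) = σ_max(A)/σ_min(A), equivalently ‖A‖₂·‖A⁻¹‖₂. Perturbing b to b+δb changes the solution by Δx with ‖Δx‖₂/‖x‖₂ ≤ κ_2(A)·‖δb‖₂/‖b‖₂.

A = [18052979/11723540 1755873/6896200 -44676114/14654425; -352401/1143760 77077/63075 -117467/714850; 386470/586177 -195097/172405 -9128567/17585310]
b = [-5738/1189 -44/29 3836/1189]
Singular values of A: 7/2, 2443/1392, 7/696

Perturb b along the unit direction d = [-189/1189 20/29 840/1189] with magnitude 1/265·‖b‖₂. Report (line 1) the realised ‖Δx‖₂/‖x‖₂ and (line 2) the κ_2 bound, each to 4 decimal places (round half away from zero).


0.0113
1.3132

σ_max = 7/2, σ_min = 7/696
κ = σ_max/σ_min = (7/2)/(7/696) = 348.0000
κ_2(A)·‖δb‖/‖b‖ = 1.3132
solve Ax = b  →  x = [168.4690 53.4920 91.1454]
‖b‖ = 6.0000, ‖x‖ = 198.8735
Δx = A⁻¹·δb where δb = 1/265·6.0000·d; ‖Δx‖ = 2.2512
dividing the unrounded norms, ‖Δx‖/‖x‖ = 0.0113
tightness: 0.0113 against a bound of 1.3132 (unrounded ratio ≈ 0.0086)


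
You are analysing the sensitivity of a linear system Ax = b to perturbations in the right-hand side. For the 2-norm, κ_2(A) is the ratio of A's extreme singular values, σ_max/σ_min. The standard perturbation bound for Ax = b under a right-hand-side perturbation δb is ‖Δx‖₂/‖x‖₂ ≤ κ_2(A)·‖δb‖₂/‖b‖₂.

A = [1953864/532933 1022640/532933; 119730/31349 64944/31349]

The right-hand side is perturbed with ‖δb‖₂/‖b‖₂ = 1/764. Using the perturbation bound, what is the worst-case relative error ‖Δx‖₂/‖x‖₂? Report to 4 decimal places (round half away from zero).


M = AᵀA = [9465491556/337714129 5047907040/337714129; 5047907040/337714129 2692882944/337714129]. tr(M)=42070500/1168561, det(M)=82944/1168561
char-poly roots: 36 and 2304/1168561
so κ_2 = √(36 / (2304/1168561)) = 135.1250
perturbation bound = 135.1250·1/764 = 0.1769

0.1769


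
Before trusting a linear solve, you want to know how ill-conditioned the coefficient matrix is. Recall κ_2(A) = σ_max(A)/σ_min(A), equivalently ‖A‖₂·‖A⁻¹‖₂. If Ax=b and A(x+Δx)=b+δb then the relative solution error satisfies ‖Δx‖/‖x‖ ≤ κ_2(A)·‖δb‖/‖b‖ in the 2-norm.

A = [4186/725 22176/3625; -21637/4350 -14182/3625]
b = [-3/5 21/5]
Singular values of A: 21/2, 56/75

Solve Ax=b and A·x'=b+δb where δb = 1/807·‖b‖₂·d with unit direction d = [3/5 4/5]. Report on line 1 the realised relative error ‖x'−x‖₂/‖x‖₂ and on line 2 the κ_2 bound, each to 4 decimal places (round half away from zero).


0.0017
0.0174

largest singular value 21/2, smallest 56/75
κ_2(A) = (21/2) / (56/75) = 14.0625
worst-case relative error ≤ 14.0625 × 1/807 = 0.0174
solve Ax = b  →  x = [-2.9778 2.7124]
‖b‖₂ = 4.2426 and ‖x‖₂ = 4.0280
Δx = A⁻¹·δb where δb = 1/807·4.2426·d; ‖Δx‖ = 0.0070
relative error = 0.0017
realised/bound (from unrounded values) ≈ 0.1003


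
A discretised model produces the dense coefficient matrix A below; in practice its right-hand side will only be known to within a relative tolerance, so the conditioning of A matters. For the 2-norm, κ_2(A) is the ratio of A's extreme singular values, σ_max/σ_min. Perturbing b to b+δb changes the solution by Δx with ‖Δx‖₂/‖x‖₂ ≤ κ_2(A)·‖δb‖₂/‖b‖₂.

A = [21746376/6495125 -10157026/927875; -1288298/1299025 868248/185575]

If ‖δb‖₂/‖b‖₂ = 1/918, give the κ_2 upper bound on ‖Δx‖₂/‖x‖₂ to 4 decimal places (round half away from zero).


form AᵀA = [3043773151204/249625140625 -1472441186304/35660734375; -1472441186304/35660734375 721961786404/5094390625] with trace 61471841096/399400225 and determinant 369408400/15976009
λ_max, λ_min = (61471841096/399400225 ± √3764033067924185481216/159520539730050625)/2 = 3844/25, 2402500/15976009
κ = σ_max/σ_min = (62/5)/(1550/3997) = 31.9760
perturbation bound = 31.9760·1/918 = 0.0348

0.0348


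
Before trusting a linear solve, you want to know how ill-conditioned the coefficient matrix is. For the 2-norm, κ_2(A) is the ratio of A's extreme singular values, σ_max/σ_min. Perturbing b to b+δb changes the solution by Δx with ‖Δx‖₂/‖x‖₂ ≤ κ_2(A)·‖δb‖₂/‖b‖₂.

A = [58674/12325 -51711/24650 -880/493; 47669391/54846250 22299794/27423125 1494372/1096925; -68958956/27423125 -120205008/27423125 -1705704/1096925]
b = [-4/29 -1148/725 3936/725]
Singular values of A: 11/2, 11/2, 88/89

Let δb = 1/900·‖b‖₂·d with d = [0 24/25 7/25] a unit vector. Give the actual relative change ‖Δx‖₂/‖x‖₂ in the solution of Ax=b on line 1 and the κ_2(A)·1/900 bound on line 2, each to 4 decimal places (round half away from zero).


largest singular value 11/2, smallest 88/89
condition number: (11/2) ÷ (88/89) = 5.5625
worst-case relative error ≤ 5.5625 × 1/900 = 0.0062
solve Ax = b  →  x = [-0.5185 -0.8197 -0.3422]
‖b‖ = 5.6569, ‖x‖ = 1.0285
Δx = A⁻¹·δb where δb = 1/900·5.6569·d; ‖Δx‖ = 0.0064
realised ‖Δx‖/‖x‖ = 0.0062
so the bound is sharp here: realised error equals the bound

0.0062
0.0062


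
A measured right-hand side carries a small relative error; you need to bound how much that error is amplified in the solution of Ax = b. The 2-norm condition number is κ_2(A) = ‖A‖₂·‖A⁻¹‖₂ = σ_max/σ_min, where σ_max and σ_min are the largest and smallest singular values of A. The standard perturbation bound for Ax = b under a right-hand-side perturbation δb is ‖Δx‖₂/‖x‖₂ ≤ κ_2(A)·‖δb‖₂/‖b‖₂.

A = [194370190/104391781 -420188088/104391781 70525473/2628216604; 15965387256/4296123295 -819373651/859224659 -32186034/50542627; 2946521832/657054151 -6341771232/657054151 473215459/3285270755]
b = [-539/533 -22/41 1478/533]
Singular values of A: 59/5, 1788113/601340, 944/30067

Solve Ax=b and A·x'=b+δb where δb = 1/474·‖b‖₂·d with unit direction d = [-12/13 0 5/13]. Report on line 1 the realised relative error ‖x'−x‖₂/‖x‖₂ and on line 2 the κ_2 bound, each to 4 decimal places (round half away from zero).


from the listed singular values, σ₁ = 59/5, σ_n = 944/30067
κ = σ_max/σ_min = (59/5)/(944/30067) = 375.8375
worst-case relative error ≤ 375.8375 × 1/474 = 0.7929
solve Ax = b  →  x = [12.1284 6.2764 62.2214]
‖b‖₂ = 3.0000 and ‖x‖₂ = 63.7024
Δx = A⁻¹·δb where δb = 1/474·3.0000·d; ‖Δx‖ = 0.2016
relative error = 0.0032
tightness: 0.0032 against a bound of 0.7929 (unrounded ratio ≈ 0.0040)

0.0032
0.7929


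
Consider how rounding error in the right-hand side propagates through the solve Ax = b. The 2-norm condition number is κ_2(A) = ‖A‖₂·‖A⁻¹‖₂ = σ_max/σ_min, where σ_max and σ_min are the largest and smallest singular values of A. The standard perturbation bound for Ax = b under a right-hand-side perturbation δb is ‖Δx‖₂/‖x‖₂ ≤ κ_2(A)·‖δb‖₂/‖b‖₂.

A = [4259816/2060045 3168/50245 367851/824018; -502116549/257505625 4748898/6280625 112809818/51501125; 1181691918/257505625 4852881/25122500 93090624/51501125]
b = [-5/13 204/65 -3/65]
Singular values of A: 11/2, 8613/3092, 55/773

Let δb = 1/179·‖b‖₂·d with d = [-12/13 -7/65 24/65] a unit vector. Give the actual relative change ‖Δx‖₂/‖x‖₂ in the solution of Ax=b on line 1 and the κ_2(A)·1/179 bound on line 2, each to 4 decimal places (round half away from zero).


0.2273
0.4318

σ_max = 11/2, σ_min = 55/773
condition number: (11/2) ÷ (55/773) = 77.3000
worst-case relative error ≤ 77.3000 × 1/179 = 0.4318
solve Ax = b  →  x = [-0.4043 0.3016 0.9688]
‖b‖ = 3.1623, ‖x‖ = 1.0922
with δb = [-0.0163 -0.0019 0.0065], A·Δx = δb → ‖Δx‖ = 0.2483
relative error = 0.2273
realised/bound (from unrounded values) ≈ 0.5264


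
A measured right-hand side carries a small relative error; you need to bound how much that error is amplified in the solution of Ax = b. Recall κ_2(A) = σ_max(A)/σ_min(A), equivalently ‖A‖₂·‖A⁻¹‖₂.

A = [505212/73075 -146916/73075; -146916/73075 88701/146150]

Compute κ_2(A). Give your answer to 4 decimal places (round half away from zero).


365.3750

AᵀA = [2214587808/42719645 -645916194/42719645; -645916194/42719645 753640893/170878580]; tr = 1922398425/34175716, det = 202500/8543929
λ_max, λ_min = (1922398425/34175716 ± √3695504975122640625/1167979564112656)/2 = 225/4, 3600/8543929
κ_2(A) = √(λ_max/λ_min) = √((225/4) / (3600/8543929)) = 365.3750


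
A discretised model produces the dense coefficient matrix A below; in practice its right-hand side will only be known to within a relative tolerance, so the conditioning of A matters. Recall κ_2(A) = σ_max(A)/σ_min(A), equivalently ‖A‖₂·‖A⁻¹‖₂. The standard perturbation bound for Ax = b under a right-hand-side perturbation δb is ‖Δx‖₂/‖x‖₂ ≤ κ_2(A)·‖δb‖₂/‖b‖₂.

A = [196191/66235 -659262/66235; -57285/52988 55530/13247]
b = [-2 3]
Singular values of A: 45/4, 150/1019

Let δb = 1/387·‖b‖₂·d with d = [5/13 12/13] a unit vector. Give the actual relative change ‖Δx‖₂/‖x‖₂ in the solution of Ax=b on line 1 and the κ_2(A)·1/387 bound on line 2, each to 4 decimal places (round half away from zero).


0.0047
0.1975

largest singular value 45/4, smallest 150/1019
κ = σ_max/σ_min = (45/4)/(150/1019) = 76.4250
perturbation bound = 76.4250·1/387 = 0.1975
solve Ax = b  →  x = [12.9685 4.0603]
2-norm of b is 3.6056; of x, 13.5893
δb = ε·‖b‖·d = [0.0036 0.0086]; solving A·Δx = δb gives ‖Δx‖ = 0.0633
relative error = 0.0047
realised/bound (from unrounded values) ≈ 0.0236


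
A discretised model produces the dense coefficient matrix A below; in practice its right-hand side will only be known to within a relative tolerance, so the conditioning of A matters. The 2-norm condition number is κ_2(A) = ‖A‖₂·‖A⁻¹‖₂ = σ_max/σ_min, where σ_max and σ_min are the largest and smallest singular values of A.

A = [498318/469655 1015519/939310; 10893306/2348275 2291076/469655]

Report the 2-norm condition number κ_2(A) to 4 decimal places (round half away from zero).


296.2500

form AᵀA = [2561532264/113118125 537908889/22623625; 537908889/22623625 90370657/3619780] with trace 742843489/15602500 and determinant 2518569/97515625
λ_max, λ_min = (742843489/15602500 ± √551791299727086721/243438006250000)/2 = 4761/100, 2116/3900625
so κ_2 = √((4761/100) / (2116/3900625)) = 296.2500


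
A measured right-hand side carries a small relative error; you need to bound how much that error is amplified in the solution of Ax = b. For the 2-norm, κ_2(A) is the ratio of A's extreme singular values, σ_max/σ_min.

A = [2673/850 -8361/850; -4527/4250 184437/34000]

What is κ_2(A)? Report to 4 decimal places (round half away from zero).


20.8000

M = AᵀA = [344493/31250 -18355491/500000; -18355491/500000 504730521/4000000]. tr(M)=878121/6400, det(M)=1108809/25600
λ_max, λ_min = (878121/6400 ± √764000113041/40960000)/2 = 13689/100, 81/256
so κ_2 = √((13689/100) / (81/256)) = 20.8000


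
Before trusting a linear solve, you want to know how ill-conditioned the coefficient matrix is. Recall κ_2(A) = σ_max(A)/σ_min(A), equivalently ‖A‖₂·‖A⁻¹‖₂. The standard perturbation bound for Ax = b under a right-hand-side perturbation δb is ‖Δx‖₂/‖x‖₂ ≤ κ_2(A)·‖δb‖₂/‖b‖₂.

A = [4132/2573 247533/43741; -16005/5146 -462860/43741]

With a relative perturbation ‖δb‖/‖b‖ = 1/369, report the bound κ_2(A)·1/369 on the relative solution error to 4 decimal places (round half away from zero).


M = AᵀA = [324453721/26481316 278049618/6620329; 278049618/6620329 953328601/6620329]. tr(M)=4137768125/26481316, det(M)=9765625/26481316
char-poly roots: 625/4 and 15625/6620329
so κ_2 = √((625/4) / (15625/6620329)) = 257.3000
bound on ‖Δx‖/‖x‖: κ·ε = 257.3000·1/369 = 0.6973

0.6973


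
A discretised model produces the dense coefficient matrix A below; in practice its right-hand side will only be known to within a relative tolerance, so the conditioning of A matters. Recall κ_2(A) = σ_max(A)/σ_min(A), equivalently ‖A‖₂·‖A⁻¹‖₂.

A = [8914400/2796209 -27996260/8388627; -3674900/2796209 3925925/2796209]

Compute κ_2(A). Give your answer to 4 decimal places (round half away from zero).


form AᵀA = [550126730000/46264998649 -1732852103500/138794995947; -1732852103500/138794995947 5458618686025/416384987841] with trace 12377835025/495107001 and determinant 4000000/495107001
λ_max, λ_min = (12377835025/495107001 ± √153202878194100750625/245130942439214001)/2 = 25, 160000/495107001
κ = σ_max/σ_min = 5/(400/22251) = 278.1375

278.1375


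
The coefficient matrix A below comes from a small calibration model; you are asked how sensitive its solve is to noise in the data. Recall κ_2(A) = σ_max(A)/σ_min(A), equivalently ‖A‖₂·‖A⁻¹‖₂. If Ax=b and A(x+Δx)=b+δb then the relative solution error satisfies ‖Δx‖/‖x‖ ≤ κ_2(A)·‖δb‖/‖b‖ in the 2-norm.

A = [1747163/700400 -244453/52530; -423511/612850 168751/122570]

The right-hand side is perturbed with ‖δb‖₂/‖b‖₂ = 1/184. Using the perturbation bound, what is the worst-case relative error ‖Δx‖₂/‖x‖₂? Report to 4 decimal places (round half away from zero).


0.7523

form AᵀA = [257688782681/38459916544 -181144738555/14422468704; -181144738555/14422468704 63687965825/2704212882] with trace 36232728961/1197713664 and determinant 228765625/4790854656
eigenvalues of AᵀA: λ = (tr ± √(tr²−4·det))/2 = 121/4, 1890625/1197713664
κ_2(A) = √(λ_max/λ_min) = √((121/4) / (1890625/1197713664)) = 138.4320
worst-case relative error ≤ 138.4320 × 1/184 = 0.7523


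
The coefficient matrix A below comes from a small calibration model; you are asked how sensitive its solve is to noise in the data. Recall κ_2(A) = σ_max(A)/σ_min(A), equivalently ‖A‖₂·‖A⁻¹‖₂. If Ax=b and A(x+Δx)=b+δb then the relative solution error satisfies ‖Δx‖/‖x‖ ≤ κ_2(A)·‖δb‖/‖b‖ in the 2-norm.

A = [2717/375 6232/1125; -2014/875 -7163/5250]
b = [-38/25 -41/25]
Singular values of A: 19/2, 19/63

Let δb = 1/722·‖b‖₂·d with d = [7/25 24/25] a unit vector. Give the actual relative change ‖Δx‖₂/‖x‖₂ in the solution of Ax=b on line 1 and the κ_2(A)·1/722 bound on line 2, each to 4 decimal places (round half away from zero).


0.0015
0.0436

largest singular value 19/2, smallest 19/63
κ_2(A) = (19/2) / (19/63) = 31.5000
κ_2(A)·‖δb‖/‖b‖ = 0.0436
solve Ax = b  →  x = [3.8947 -5.3684]
2-norm of b is 2.2361; of x, 6.6324
with δb = [0.0009 0.0030], A·Δx = δb → ‖Δx‖ = 0.0103
dividing the unrounded norms, ‖Δx‖/‖x‖ = 0.0015
so the bound overstates the realised error by a factor of ≈ 28.1780 (computed from the unrounded values)


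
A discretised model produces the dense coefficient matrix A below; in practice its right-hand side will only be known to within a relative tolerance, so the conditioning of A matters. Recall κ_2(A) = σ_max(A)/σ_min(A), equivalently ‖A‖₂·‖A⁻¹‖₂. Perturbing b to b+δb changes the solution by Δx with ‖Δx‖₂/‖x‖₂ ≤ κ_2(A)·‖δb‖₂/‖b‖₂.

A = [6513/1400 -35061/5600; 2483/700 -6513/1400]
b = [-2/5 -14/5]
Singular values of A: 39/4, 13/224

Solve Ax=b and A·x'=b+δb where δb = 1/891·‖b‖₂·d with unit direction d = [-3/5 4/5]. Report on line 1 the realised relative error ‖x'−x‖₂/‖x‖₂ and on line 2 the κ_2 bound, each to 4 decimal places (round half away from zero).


0.0016
0.1886

σ_max = 39/4, σ_min = 13/224
condition number: (39/4) ÷ (13/224) = 168.0000
perturbation bound = 168.0000·1/891 = 0.1886
solve Ax = b  →  x = [-27.6923 -20.5128]
‖b‖₂ = 2.8284 and ‖x‖₂ = 34.4621
re-solving with b+δb shifts x by Δx of norm 0.0547
realised ‖Δx‖/‖x‖ = 0.0016
so the bound overstates the realised error by a factor of ≈ 118.7960 (computed from the unrounded values)


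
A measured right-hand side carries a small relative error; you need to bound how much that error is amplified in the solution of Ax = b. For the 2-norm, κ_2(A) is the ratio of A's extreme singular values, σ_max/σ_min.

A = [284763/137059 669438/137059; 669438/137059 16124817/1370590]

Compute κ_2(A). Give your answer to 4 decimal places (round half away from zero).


M = AᵀA = [3131581077/111154849 37576559097/555774245; 37576559097/555774245 1803694951881/11115484900]. tr(M)=12525757749/65772100, det(M)=22667121/65772100
solving λ² − 12525757749/65772100·λ + 22667121/65772100 = 0 gives λ = 4761/25, 4761/2630884
σ_max=√(4761/25)=(69/5), σ_min=√(4761/2630884)=(69/1622) → κ = 324.4000

324.4000


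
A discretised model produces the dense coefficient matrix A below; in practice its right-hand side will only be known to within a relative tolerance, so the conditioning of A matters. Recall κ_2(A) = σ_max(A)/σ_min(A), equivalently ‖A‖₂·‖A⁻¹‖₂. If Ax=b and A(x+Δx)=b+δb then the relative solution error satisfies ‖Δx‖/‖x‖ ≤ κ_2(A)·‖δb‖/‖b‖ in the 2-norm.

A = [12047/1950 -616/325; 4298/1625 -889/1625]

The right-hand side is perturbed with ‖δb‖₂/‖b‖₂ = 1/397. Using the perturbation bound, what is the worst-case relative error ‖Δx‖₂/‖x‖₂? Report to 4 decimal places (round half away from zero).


0.0756

form AᵀA = [25404001/562500 -616714/46875; -616714/46875 60809/15625] with trace 44149/900 and determinant 2401/900
solving λ² − 44149/900·λ + 2401/900 = 0 gives λ = 49, 49/900
σ_max=√49=7, σ_min=√(49/900)=(7/30) → κ = 30.0000
worst-case relative error ≤ 30.0000 × 1/397 = 0.0756


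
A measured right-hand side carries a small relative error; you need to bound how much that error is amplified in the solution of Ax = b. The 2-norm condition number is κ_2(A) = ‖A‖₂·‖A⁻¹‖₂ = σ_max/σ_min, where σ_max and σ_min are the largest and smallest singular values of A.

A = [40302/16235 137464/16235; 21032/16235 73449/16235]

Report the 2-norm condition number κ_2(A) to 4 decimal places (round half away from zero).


382.0000

form AᵀA = [7150852/912025 24515064/912025; 24515064/912025 84052273/912025] with trace 3648125/36481 and determinant 2500/36481
char-poly roots: 100 and 25/36481
σ_max=√100=10, σ_min=√(25/36481)=(5/191) → κ = 382.0000


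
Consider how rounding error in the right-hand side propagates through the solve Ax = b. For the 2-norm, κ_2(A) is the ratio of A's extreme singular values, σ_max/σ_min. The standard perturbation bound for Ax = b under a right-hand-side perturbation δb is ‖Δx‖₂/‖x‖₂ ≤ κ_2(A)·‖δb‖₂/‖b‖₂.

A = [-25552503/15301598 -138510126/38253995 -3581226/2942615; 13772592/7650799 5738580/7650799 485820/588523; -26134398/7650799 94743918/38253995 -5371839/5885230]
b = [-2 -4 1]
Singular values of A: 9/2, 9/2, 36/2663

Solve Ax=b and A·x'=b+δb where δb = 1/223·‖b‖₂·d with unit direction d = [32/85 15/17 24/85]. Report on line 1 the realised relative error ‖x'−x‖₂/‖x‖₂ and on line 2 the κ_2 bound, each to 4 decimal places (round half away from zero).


0.0051
1.4927

σ_max = 9/2, σ_min = 36/2663
κ = σ_max/σ_min = (9/2)/(36/2663) = 332.8750
bound on ‖Δx‖/‖x‖: κ·ε = 332.8750·1/223 = 1.4927
solve Ax = b  →  x = [104.6890 44.1019 -273.2137]
2-norm of b is 4.5826; of x, 295.8893
δb = ε·‖b‖·d = [0.0077 0.0181 0.0058]; solving A·Δx = δb gives ‖Δx‖ = 1.5201
relative error = 0.0051
so the bound overstates the realised error by a factor of ≈ 290.5575 (computed from the unrounded values)


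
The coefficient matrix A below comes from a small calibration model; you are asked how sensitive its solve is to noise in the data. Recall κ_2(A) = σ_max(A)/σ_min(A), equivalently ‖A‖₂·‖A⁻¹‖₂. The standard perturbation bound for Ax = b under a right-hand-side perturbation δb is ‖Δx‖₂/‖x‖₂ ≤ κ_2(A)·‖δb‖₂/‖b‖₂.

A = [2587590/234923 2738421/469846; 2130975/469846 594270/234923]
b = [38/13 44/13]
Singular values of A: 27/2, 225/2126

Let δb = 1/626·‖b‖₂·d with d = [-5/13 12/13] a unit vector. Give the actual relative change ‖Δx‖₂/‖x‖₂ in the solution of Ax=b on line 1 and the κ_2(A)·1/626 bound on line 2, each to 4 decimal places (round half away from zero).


σ_max = 27/2, σ_min = 225/2126
condition number: (27/2) ÷ (225/2126) = 127.5600
perturbation bound = 127.5600·1/626 = 0.2038
solve Ax = b  →  x = [-8.6316 16.8139]
‖b‖₂ = 4.4721 and ‖x‖₂ = 18.9001
re-solving with b+δb shifts x by Δx of norm 0.0675
realised ‖Δx‖/‖x‖ = 0.0036
realised/bound (from unrounded values) ≈ 0.0175

0.0036
0.2038


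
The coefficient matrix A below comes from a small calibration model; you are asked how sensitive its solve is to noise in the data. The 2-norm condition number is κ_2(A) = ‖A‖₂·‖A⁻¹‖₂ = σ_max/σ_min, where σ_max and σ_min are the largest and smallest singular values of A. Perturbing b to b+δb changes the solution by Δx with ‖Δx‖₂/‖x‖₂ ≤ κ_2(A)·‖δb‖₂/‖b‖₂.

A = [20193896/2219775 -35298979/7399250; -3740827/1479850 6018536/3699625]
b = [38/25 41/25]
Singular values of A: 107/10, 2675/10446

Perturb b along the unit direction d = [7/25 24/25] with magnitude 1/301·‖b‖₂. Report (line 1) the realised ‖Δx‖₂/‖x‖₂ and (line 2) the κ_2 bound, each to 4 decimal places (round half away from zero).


from the listed singular values, σ₁ = 107/10, σ_n = 2675/10446
κ_2(A) = (107/10) / (2675/10446) = 41.7840
worst-case relative error ≤ 41.7840 × 1/301 = 0.1388
solve Ax = b  →  x = [3.7578 6.8473]
2-norm of b is 2.2361; of x, 7.8107
with δb = [0.0021 0.0071], A·Δx = δb → ‖Δx‖ = 0.0290
realised ‖Δx‖/‖x‖ = 0.0037
tightness: 0.0037 against a bound of 0.1388 (unrounded ratio ≈ 0.0268)

0.0037
0.1388


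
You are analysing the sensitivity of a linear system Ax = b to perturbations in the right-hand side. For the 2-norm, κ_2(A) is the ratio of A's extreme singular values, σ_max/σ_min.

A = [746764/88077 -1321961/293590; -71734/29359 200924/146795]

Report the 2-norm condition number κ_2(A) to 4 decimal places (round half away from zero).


M = AᵀA = [603968372500/7757557929 -107367137750/2585852643; -107367137750/2585852643 76362508025/3447803524]. tr(M)=10737495025/107371044, det(M)=9765625/26842761
eigenvalues of AᵀA: λ = (tr ± √(tr²−4·det))/2 = 100, 390625/107371044
κ_2(A) = √(λ_max/λ_min) = √(100 / (390625/107371044)) = 165.7920

165.7920


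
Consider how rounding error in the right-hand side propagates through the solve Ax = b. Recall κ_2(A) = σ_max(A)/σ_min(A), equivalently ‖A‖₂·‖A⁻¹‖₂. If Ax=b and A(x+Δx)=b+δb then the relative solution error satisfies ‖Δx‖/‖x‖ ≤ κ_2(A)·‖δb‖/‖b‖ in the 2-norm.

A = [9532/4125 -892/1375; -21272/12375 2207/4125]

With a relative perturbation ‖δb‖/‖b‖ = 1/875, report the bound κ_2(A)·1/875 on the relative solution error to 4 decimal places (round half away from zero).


form AᵀA = [50809168/6125625 -4938808/2041875; -4938808/2041875 481273/680625] with trace 88225/9801 and determinant 16/1089
solving λ² − 88225/9801·λ + 16/1089 = 0 gives λ = 9, 16/9801
so κ_2 = √(9 / (16/9801)) = 74.2500
perturbation bound = 74.2500·1/875 = 0.0849

0.0849


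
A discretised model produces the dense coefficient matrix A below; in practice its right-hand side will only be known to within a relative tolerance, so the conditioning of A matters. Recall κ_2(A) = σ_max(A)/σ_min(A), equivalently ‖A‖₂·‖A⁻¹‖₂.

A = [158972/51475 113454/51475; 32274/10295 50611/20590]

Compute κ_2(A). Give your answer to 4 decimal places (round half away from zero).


AᵀA = [61013524/3150625 45723843/3150625; 45723843/3150625 137365129/12602500]; tr = 15256769/504100, det = 58564/126025
char-poly roots: 121/4 and 1936/126025
κ = σ_max/σ_min = (11/2)/(44/355) = 44.3750

44.3750


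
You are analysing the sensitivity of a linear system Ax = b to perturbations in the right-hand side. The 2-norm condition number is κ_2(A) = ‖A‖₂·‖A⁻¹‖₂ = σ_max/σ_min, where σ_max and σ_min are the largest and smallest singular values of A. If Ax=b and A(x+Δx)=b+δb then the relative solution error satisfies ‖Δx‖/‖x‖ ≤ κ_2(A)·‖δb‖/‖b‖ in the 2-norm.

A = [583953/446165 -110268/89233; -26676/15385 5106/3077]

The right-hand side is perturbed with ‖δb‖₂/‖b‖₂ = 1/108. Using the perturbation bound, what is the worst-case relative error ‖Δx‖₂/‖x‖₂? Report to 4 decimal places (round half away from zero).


form AᵀA = [37578570201/7962528289 -35788393620/7962528289; -35788393620/7962528289 34084941300/7962528289] with trace 85212261/9467929 and determinant 8100/9467929
λ_max, λ_min = (85212261/9467929 ± √7260822663832521/89641679549041)/2 = 9, 900/9467929
κ_2(A) = √(λ_max/λ_min) = √(9 / (900/9467929)) = 307.7000
bound on ‖Δx‖/‖x‖: κ·ε = 307.7000·1/108 = 2.8491

2.8491
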